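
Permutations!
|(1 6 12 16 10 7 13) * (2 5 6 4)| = 10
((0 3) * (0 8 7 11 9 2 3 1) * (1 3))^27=(0 7 2 3 11 1 8 9)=((0 3 8 7 11 9 2 1))^27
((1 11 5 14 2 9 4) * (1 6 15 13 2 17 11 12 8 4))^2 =(1 8 6 13 9 12 4 15 2)(5 17)(11 14)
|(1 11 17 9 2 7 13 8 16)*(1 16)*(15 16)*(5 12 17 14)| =|(1 11 14 5 12 17 9 2 7 13 8)(15 16)| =22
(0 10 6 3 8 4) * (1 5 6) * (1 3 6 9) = (0 10 3 8 4)(1 5 9) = [10, 5, 2, 8, 0, 9, 6, 7, 4, 1, 3]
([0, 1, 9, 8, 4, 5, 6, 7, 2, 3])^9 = (2 9 3 8)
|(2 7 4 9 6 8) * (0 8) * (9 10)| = 8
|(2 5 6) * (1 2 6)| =|(6)(1 2 5)| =3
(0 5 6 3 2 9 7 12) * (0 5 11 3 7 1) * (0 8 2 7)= (0 11 3 7 12 5 6)(1 8 2 9)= [11, 8, 9, 7, 4, 6, 0, 12, 2, 1, 10, 3, 5]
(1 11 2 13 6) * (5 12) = (1 11 2 13 6)(5 12) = [0, 11, 13, 3, 4, 12, 1, 7, 8, 9, 10, 2, 5, 6]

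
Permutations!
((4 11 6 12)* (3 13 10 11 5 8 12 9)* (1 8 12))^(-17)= (1 8)(3 13 10 11 6 9)(4 5 12)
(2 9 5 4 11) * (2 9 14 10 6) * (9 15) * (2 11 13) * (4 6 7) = (2 14 10 7 4 13)(5 6 11 15 9) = [0, 1, 14, 3, 13, 6, 11, 4, 8, 5, 7, 15, 12, 2, 10, 9]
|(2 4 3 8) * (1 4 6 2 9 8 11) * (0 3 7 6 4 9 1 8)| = 12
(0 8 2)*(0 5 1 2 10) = (0 8 10)(1 2 5) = [8, 2, 5, 3, 4, 1, 6, 7, 10, 9, 0]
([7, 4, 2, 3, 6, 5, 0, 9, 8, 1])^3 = [1, 0, 2, 3, 7, 5, 9, 4, 8, 6]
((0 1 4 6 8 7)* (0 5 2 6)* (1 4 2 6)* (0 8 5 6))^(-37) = (0 5 6 7 8 4)(1 2) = ((0 4 8 7 6 5)(1 2))^(-37)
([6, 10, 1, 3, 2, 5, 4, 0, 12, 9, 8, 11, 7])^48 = [2, 12, 8, 3, 10, 5, 1, 4, 0, 9, 7, 11, 6]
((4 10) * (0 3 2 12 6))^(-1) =(0 6 12 2 3)(4 10)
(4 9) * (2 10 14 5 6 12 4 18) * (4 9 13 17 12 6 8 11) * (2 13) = (2 10 14 5 8 11 4)(9 18 13 17 12) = [0, 1, 10, 3, 2, 8, 6, 7, 11, 18, 14, 4, 9, 17, 5, 15, 16, 12, 13]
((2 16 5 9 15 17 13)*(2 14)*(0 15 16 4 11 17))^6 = ((0 15)(2 4 11 17 13 14)(5 9 16))^6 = (17)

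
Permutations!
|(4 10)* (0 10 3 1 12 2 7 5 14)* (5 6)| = |(0 10 4 3 1 12 2 7 6 5 14)| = 11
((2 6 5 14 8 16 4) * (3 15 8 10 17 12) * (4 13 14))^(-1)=((2 6 5 4)(3 15 8 16 13 14 10 17 12))^(-1)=(2 4 5 6)(3 12 17 10 14 13 16 8 15)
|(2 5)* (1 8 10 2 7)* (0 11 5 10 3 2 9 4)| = 11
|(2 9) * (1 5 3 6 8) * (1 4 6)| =|(1 5 3)(2 9)(4 6 8)| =6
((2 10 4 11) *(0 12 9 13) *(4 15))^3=(0 13 9 12)(2 4 10 11 15)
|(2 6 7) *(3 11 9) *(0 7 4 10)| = |(0 7 2 6 4 10)(3 11 9)| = 6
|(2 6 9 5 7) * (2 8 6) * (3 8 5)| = |(3 8 6 9)(5 7)| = 4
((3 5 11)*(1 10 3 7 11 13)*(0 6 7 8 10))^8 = (0 13 3 8 7)(1 5 10 11 6)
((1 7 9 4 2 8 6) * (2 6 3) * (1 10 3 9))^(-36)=(2 3 10 6 4 9 8)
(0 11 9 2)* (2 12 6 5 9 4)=(0 11 4 2)(5 9 12 6)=[11, 1, 0, 3, 2, 9, 5, 7, 8, 12, 10, 4, 6]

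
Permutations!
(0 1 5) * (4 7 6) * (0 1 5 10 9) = (0 5 1 10 9)(4 7 6) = [5, 10, 2, 3, 7, 1, 4, 6, 8, 0, 9]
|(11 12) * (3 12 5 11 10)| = |(3 12 10)(5 11)| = 6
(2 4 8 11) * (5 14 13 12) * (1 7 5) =(1 7 5 14 13 12)(2 4 8 11) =[0, 7, 4, 3, 8, 14, 6, 5, 11, 9, 10, 2, 1, 12, 13]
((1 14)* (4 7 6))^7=((1 14)(4 7 6))^7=(1 14)(4 7 6)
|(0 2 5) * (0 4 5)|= 2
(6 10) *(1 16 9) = (1 16 9)(6 10) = [0, 16, 2, 3, 4, 5, 10, 7, 8, 1, 6, 11, 12, 13, 14, 15, 9]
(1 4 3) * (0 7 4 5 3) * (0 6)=(0 7 4 6)(1 5 3)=[7, 5, 2, 1, 6, 3, 0, 4]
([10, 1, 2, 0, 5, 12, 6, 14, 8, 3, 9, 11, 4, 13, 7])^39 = [3, 1, 2, 9, 4, 5, 6, 14, 8, 10, 0, 11, 12, 13, 7]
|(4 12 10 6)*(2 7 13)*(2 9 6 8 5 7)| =9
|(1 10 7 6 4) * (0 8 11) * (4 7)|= 6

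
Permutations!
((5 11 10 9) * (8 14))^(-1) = (5 9 10 11)(8 14)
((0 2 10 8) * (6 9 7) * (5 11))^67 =((0 2 10 8)(5 11)(6 9 7))^67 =(0 8 10 2)(5 11)(6 9 7)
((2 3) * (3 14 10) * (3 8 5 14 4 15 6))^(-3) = ((2 4 15 6 3)(5 14 10 8))^(-3) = (2 15 3 4 6)(5 14 10 8)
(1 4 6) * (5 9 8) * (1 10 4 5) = (1 5 9 8)(4 6 10) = [0, 5, 2, 3, 6, 9, 10, 7, 1, 8, 4]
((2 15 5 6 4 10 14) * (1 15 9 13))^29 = (1 13 9 2 14 10 4 6 5 15)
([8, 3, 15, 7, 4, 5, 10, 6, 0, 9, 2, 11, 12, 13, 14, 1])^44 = (1 7 10 15 3 6 2)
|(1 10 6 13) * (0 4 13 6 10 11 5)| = 6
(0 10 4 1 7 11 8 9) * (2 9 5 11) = [10, 7, 9, 3, 1, 11, 6, 2, 5, 0, 4, 8] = (0 10 4 1 7 2 9)(5 11 8)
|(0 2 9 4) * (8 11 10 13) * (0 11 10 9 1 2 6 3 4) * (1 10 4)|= |(0 6 3 1 2 10 13 8 4 11 9)|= 11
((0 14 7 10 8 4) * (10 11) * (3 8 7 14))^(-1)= (14)(0 4 8 3)(7 10 11)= ((14)(0 3 8 4)(7 11 10))^(-1)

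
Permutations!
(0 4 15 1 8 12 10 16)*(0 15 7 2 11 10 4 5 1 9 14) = (0 5 1 8 12 4 7 2 11 10 16 15 9 14) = [5, 8, 11, 3, 7, 1, 6, 2, 12, 14, 16, 10, 4, 13, 0, 9, 15]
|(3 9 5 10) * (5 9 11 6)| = 5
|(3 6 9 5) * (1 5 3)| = 6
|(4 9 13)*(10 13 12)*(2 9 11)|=7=|(2 9 12 10 13 4 11)|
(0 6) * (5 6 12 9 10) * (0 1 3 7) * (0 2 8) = (0 12 9 10 5 6 1 3 7 2 8) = [12, 3, 8, 7, 4, 6, 1, 2, 0, 10, 5, 11, 9]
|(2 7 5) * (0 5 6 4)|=6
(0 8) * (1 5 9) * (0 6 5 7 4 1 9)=(9)(0 8 6 5)(1 7 4)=[8, 7, 2, 3, 1, 0, 5, 4, 6, 9]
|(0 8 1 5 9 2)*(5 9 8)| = 6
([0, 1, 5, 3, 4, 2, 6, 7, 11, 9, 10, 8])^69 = [0, 1, 5, 3, 4, 2, 6, 7, 11, 9, 10, 8]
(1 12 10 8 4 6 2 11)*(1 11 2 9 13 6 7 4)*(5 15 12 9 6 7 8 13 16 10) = [0, 9, 2, 3, 8, 15, 6, 4, 1, 16, 13, 11, 5, 7, 14, 12, 10] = (1 9 16 10 13 7 4 8)(5 15 12)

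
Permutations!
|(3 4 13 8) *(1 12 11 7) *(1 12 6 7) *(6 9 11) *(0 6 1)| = |(0 6 7 12 1 9 11)(3 4 13 8)| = 28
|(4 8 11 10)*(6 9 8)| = 6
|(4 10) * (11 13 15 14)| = 4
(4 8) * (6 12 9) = (4 8)(6 12 9) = [0, 1, 2, 3, 8, 5, 12, 7, 4, 6, 10, 11, 9]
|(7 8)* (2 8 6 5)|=5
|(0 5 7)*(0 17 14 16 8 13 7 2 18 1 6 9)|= 42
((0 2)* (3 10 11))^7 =((0 2)(3 10 11))^7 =(0 2)(3 10 11)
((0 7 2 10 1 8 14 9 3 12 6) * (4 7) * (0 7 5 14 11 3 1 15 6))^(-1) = ((0 4 5 14 9 1 8 11 3 12)(2 10 15 6 7))^(-1) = (0 12 3 11 8 1 9 14 5 4)(2 7 6 15 10)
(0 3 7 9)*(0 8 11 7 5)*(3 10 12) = (0 10 12 3 5)(7 9 8 11) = [10, 1, 2, 5, 4, 0, 6, 9, 11, 8, 12, 7, 3]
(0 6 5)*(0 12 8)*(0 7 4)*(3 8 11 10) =[6, 1, 2, 8, 0, 12, 5, 4, 7, 9, 3, 10, 11] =(0 6 5 12 11 10 3 8 7 4)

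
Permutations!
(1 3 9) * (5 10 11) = (1 3 9)(5 10 11) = [0, 3, 2, 9, 4, 10, 6, 7, 8, 1, 11, 5]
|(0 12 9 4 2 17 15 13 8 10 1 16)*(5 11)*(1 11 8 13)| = 36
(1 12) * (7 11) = (1 12)(7 11) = [0, 12, 2, 3, 4, 5, 6, 11, 8, 9, 10, 7, 1]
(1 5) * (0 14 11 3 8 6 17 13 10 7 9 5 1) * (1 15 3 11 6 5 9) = (0 14 6 17 13 10 7 1 15 3 8 5) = [14, 15, 2, 8, 4, 0, 17, 1, 5, 9, 7, 11, 12, 10, 6, 3, 16, 13]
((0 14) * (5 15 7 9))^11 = ((0 14)(5 15 7 9))^11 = (0 14)(5 9 7 15)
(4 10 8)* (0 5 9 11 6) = [5, 1, 2, 3, 10, 9, 0, 7, 4, 11, 8, 6] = (0 5 9 11 6)(4 10 8)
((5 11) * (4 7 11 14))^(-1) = ((4 7 11 5 14))^(-1) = (4 14 5 11 7)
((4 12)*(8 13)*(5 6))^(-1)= (4 12)(5 6)(8 13)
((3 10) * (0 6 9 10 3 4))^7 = (0 9 4 6 10)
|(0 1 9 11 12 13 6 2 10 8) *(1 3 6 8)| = |(0 3 6 2 10 1 9 11 12 13 8)| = 11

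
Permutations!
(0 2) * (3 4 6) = (0 2)(3 4 6) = [2, 1, 0, 4, 6, 5, 3]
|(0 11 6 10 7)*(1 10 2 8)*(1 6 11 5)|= |(11)(0 5 1 10 7)(2 8 6)|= 15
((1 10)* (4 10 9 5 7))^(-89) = (1 9 5 7 4 10)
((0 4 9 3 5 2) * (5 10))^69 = (0 2 5 10 3 9 4)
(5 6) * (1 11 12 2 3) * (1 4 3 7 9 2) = (1 11 12)(2 7 9)(3 4)(5 6) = [0, 11, 7, 4, 3, 6, 5, 9, 8, 2, 10, 12, 1]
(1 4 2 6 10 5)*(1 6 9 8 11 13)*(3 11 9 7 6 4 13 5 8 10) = (1 13)(2 7 6 3 11 5 4)(8 9 10) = [0, 13, 7, 11, 2, 4, 3, 6, 9, 10, 8, 5, 12, 1]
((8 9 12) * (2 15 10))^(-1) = (2 10 15)(8 12 9)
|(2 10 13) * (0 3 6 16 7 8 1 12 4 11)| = |(0 3 6 16 7 8 1 12 4 11)(2 10 13)| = 30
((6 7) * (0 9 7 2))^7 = ((0 9 7 6 2))^7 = (0 7 2 9 6)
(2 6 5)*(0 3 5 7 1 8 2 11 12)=(0 3 5 11 12)(1 8 2 6 7)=[3, 8, 6, 5, 4, 11, 7, 1, 2, 9, 10, 12, 0]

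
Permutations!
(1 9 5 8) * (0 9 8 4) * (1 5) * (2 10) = (0 9 1 8 5 4)(2 10) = [9, 8, 10, 3, 0, 4, 6, 7, 5, 1, 2]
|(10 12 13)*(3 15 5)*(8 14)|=6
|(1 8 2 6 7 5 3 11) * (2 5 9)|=|(1 8 5 3 11)(2 6 7 9)|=20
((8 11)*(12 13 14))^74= ((8 11)(12 13 14))^74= (12 14 13)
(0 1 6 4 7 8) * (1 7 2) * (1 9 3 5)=[7, 6, 9, 5, 2, 1, 4, 8, 0, 3]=(0 7 8)(1 6 4 2 9 3 5)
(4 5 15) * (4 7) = [0, 1, 2, 3, 5, 15, 6, 4, 8, 9, 10, 11, 12, 13, 14, 7] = (4 5 15 7)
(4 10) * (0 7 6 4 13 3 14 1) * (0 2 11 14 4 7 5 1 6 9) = (0 5 1 2 11 14 6 7 9)(3 4 10 13) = [5, 2, 11, 4, 10, 1, 7, 9, 8, 0, 13, 14, 12, 3, 6]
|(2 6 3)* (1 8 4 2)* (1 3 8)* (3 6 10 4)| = |(2 10 4)(3 6 8)| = 3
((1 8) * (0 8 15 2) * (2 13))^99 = (0 15)(1 2)(8 13)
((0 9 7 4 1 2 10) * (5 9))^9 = (0 5 9 7 4 1 2 10)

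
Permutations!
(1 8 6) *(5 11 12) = (1 8 6)(5 11 12) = [0, 8, 2, 3, 4, 11, 1, 7, 6, 9, 10, 12, 5]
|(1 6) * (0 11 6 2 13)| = 6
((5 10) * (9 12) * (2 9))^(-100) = ((2 9 12)(5 10))^(-100) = (2 12 9)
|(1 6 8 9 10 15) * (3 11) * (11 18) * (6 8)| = 15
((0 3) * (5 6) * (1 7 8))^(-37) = ((0 3)(1 7 8)(5 6))^(-37) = (0 3)(1 8 7)(5 6)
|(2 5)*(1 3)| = 2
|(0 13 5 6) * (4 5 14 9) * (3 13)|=8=|(0 3 13 14 9 4 5 6)|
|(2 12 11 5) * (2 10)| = |(2 12 11 5 10)| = 5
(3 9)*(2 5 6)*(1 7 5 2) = [0, 7, 2, 9, 4, 6, 1, 5, 8, 3] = (1 7 5 6)(3 9)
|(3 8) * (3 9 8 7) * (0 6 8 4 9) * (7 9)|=12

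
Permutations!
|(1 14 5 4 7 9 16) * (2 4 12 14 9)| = |(1 9 16)(2 4 7)(5 12 14)| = 3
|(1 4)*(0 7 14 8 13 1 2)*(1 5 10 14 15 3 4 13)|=6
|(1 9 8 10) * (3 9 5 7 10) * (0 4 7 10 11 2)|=15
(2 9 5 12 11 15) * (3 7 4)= (2 9 5 12 11 15)(3 7 4)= [0, 1, 9, 7, 3, 12, 6, 4, 8, 5, 10, 15, 11, 13, 14, 2]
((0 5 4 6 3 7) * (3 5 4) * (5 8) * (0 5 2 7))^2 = (0 6 2 5)(3 4 8 7)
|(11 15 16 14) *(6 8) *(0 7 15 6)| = 8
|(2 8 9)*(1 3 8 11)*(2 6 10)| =|(1 3 8 9 6 10 2 11)| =8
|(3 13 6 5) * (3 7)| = 5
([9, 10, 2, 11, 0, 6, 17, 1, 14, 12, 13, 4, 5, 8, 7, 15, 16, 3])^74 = [12, 13, 2, 4, 9, 17, 3, 10, 7, 5, 8, 0, 6, 14, 1, 15, 16, 11]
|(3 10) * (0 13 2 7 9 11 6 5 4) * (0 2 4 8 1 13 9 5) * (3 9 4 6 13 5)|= 30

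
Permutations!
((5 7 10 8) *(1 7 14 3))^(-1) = ((1 7 10 8 5 14 3))^(-1) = (1 3 14 5 8 10 7)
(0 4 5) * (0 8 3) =(0 4 5 8 3) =[4, 1, 2, 0, 5, 8, 6, 7, 3]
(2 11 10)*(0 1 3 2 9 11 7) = (0 1 3 2 7)(9 11 10) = [1, 3, 7, 2, 4, 5, 6, 0, 8, 11, 9, 10]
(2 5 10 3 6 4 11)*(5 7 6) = (2 7 6 4 11)(3 5 10) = [0, 1, 7, 5, 11, 10, 4, 6, 8, 9, 3, 2]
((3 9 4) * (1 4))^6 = (1 3)(4 9)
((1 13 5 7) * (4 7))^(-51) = ((1 13 5 4 7))^(-51) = (1 7 4 5 13)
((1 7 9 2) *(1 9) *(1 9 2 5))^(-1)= (1 5 9 7)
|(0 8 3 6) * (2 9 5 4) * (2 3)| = 8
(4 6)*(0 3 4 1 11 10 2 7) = (0 3 4 6 1 11 10 2 7) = [3, 11, 7, 4, 6, 5, 1, 0, 8, 9, 2, 10]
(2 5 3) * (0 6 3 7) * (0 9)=[6, 1, 5, 2, 4, 7, 3, 9, 8, 0]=(0 6 3 2 5 7 9)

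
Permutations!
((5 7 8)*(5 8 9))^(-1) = (5 9 7)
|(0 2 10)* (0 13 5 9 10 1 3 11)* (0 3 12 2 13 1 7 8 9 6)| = 28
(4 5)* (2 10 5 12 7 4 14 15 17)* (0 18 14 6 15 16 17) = (0 18 14 16 17 2 10 5 6 15)(4 12 7) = [18, 1, 10, 3, 12, 6, 15, 4, 8, 9, 5, 11, 7, 13, 16, 0, 17, 2, 14]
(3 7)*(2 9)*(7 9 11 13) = [0, 1, 11, 9, 4, 5, 6, 3, 8, 2, 10, 13, 12, 7] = (2 11 13 7 3 9)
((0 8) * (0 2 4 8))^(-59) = (2 4 8)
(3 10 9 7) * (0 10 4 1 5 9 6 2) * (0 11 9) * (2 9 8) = [10, 5, 11, 4, 1, 0, 9, 3, 2, 7, 6, 8] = (0 10 6 9 7 3 4 1 5)(2 11 8)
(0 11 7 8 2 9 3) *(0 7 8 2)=(0 11 8)(2 9 3 7)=[11, 1, 9, 7, 4, 5, 6, 2, 0, 3, 10, 8]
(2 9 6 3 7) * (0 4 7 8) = (0 4 7 2 9 6 3 8) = [4, 1, 9, 8, 7, 5, 3, 2, 0, 6]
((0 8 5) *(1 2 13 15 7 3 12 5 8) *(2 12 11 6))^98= (15)(0 12)(1 5)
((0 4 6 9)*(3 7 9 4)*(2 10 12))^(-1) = ((0 3 7 9)(2 10 12)(4 6))^(-1) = (0 9 7 3)(2 12 10)(4 6)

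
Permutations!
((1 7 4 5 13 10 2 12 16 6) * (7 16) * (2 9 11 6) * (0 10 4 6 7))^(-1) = ((0 10 9 11 7 6 1 16 2 12)(4 5 13))^(-1) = (0 12 2 16 1 6 7 11 9 10)(4 13 5)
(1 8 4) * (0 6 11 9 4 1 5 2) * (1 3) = (0 6 11 9 4 5 2)(1 8 3) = [6, 8, 0, 1, 5, 2, 11, 7, 3, 4, 10, 9]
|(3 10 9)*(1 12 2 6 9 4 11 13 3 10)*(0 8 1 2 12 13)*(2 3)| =10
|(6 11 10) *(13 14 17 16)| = 12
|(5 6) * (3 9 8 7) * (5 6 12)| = |(3 9 8 7)(5 12)| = 4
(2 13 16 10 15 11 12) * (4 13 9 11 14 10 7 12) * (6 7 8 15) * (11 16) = [0, 1, 9, 3, 13, 5, 7, 12, 15, 16, 6, 4, 2, 11, 10, 14, 8] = (2 9 16 8 15 14 10 6 7 12)(4 13 11)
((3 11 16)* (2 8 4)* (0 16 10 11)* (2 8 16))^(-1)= ((0 2 16 3)(4 8)(10 11))^(-1)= (0 3 16 2)(4 8)(10 11)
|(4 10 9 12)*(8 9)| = |(4 10 8 9 12)| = 5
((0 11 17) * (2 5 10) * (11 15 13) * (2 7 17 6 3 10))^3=((0 15 13 11 6 3 10 7 17)(2 5))^3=(0 11 10)(2 5)(3 17 13)(6 7 15)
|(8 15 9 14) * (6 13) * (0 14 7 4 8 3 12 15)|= |(0 14 3 12 15 9 7 4 8)(6 13)|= 18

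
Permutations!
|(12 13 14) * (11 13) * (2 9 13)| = |(2 9 13 14 12 11)| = 6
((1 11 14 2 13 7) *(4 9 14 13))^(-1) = ((1 11 13 7)(2 4 9 14))^(-1) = (1 7 13 11)(2 14 9 4)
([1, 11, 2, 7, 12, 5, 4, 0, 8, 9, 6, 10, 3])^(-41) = (0 6 7 10 3 11 12 1 4)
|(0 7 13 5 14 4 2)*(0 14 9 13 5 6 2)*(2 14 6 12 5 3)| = 28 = |(0 7 3 2 6 14 4)(5 9 13 12)|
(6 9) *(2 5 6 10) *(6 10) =(2 5 10)(6 9) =[0, 1, 5, 3, 4, 10, 9, 7, 8, 6, 2]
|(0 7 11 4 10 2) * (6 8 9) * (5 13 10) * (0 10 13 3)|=|(13)(0 7 11 4 5 3)(2 10)(6 8 9)|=6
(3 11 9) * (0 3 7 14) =(0 3 11 9 7 14) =[3, 1, 2, 11, 4, 5, 6, 14, 8, 7, 10, 9, 12, 13, 0]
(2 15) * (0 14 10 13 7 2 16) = (0 14 10 13 7 2 15 16) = [14, 1, 15, 3, 4, 5, 6, 2, 8, 9, 13, 11, 12, 7, 10, 16, 0]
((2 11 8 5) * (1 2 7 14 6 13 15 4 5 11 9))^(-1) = ((1 2 9)(4 5 7 14 6 13 15)(8 11))^(-1) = (1 9 2)(4 15 13 6 14 7 5)(8 11)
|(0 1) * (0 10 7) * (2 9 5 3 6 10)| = 9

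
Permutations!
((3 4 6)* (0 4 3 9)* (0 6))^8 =(9)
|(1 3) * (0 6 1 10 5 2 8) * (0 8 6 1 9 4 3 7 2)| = |(0 1 7 2 6 9 4 3 10 5)| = 10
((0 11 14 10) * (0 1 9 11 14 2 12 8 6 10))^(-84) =((0 14)(1 9 11 2 12 8 6 10))^(-84) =(14)(1 12)(2 10)(6 11)(8 9)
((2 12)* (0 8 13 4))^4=(13)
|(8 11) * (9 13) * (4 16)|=|(4 16)(8 11)(9 13)|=2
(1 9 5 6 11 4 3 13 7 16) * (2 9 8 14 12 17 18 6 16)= [0, 8, 9, 13, 3, 16, 11, 2, 14, 5, 10, 4, 17, 7, 12, 15, 1, 18, 6]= (1 8 14 12 17 18 6 11 4 3 13 7 2 9 5 16)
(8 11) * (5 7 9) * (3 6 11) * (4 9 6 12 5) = (3 12 5 7 6 11 8)(4 9) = [0, 1, 2, 12, 9, 7, 11, 6, 3, 4, 10, 8, 5]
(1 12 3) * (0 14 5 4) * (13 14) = (0 13 14 5 4)(1 12 3) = [13, 12, 2, 1, 0, 4, 6, 7, 8, 9, 10, 11, 3, 14, 5]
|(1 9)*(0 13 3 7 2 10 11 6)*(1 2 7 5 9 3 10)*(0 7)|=30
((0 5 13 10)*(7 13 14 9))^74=(0 7 5 13 14 10 9)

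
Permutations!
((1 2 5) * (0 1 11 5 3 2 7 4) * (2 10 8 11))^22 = (0 7)(1 4)(2 11 10)(3 5 8)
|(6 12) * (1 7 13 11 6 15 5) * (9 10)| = 8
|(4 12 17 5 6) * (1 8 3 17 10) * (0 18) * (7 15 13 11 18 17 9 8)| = 39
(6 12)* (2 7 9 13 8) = (2 7 9 13 8)(6 12) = [0, 1, 7, 3, 4, 5, 12, 9, 2, 13, 10, 11, 6, 8]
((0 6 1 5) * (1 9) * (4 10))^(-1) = (0 5 1 9 6)(4 10)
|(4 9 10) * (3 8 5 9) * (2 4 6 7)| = 9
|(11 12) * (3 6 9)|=|(3 6 9)(11 12)|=6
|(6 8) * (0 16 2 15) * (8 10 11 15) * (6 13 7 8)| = 21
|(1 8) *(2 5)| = |(1 8)(2 5)| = 2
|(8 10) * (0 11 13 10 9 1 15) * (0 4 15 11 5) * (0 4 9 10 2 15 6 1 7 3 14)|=|(0 5 4 6 1 11 13 2 15 9 7 3 14)(8 10)|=26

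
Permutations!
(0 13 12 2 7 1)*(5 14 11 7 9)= (0 13 12 2 9 5 14 11 7 1)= [13, 0, 9, 3, 4, 14, 6, 1, 8, 5, 10, 7, 2, 12, 11]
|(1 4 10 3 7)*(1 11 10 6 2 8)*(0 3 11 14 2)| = |(0 3 7 14 2 8 1 4 6)(10 11)| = 18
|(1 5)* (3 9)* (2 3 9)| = 2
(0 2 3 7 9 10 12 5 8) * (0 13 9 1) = [2, 0, 3, 7, 4, 8, 6, 1, 13, 10, 12, 11, 5, 9] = (0 2 3 7 1)(5 8 13 9 10 12)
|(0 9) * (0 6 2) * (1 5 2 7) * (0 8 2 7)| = 6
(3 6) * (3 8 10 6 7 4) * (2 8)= (2 8 10 6)(3 7 4)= [0, 1, 8, 7, 3, 5, 2, 4, 10, 9, 6]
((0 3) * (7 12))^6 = ((0 3)(7 12))^6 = (12)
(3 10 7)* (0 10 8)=(0 10 7 3 8)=[10, 1, 2, 8, 4, 5, 6, 3, 0, 9, 7]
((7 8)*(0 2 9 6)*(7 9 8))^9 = ((0 2 8 9 6))^9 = (0 6 9 8 2)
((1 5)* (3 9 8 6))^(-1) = (1 5)(3 6 8 9)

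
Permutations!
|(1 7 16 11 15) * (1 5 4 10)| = |(1 7 16 11 15 5 4 10)| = 8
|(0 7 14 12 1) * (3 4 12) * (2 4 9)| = |(0 7 14 3 9 2 4 12 1)| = 9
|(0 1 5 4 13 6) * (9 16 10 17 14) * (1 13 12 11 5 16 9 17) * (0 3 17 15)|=84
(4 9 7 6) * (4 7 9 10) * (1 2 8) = (1 2 8)(4 10)(6 7) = [0, 2, 8, 3, 10, 5, 7, 6, 1, 9, 4]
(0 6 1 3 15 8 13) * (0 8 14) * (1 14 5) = [6, 3, 2, 15, 4, 1, 14, 7, 13, 9, 10, 11, 12, 8, 0, 5] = (0 6 14)(1 3 15 5)(8 13)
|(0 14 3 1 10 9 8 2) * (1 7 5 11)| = 11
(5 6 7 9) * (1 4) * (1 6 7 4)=[0, 1, 2, 3, 6, 7, 4, 9, 8, 5]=(4 6)(5 7 9)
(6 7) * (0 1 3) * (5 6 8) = (0 1 3)(5 6 7 8) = [1, 3, 2, 0, 4, 6, 7, 8, 5]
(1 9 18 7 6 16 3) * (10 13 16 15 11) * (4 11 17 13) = (1 9 18 7 6 15 17 13 16 3)(4 11 10) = [0, 9, 2, 1, 11, 5, 15, 6, 8, 18, 4, 10, 12, 16, 14, 17, 3, 13, 7]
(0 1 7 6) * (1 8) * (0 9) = (0 8 1 7 6 9) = [8, 7, 2, 3, 4, 5, 9, 6, 1, 0]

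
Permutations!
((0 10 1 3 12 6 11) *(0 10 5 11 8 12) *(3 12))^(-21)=((0 5 11 10 1 12 6 8 3))^(-21)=(0 6 10)(1 5 8)(3 12 11)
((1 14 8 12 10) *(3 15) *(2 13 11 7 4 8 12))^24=((1 14 12 10)(2 13 11 7 4 8)(3 15))^24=(15)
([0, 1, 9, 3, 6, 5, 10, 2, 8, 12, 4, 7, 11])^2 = [0, 1, 12, 3, 10, 5, 4, 9, 8, 11, 6, 2, 7]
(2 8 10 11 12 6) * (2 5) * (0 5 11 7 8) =(0 5 2)(6 11 12)(7 8 10) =[5, 1, 0, 3, 4, 2, 11, 8, 10, 9, 7, 12, 6]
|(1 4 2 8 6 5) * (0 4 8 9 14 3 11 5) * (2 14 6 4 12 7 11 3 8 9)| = 24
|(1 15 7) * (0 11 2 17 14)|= |(0 11 2 17 14)(1 15 7)|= 15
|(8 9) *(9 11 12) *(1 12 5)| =6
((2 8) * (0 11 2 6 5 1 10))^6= (0 1 6 2)(5 8 11 10)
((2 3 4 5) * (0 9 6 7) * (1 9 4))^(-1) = ((0 4 5 2 3 1 9 6 7))^(-1) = (0 7 6 9 1 3 2 5 4)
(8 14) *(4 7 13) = (4 7 13)(8 14) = [0, 1, 2, 3, 7, 5, 6, 13, 14, 9, 10, 11, 12, 4, 8]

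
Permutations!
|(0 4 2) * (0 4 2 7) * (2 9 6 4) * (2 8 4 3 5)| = 9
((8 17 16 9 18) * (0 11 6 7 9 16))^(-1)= (0 17 8 18 9 7 6 11)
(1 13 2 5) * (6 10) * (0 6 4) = (0 6 10 4)(1 13 2 5) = [6, 13, 5, 3, 0, 1, 10, 7, 8, 9, 4, 11, 12, 2]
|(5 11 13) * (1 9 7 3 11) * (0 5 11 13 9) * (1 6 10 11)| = |(0 5 6 10 11 9 7 3 13 1)| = 10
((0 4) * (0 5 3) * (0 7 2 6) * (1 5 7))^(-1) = (0 6 2 7 4)(1 3 5)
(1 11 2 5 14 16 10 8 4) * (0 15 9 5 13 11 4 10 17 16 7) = (0 15 9 5 14 7)(1 4)(2 13 11)(8 10)(16 17) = [15, 4, 13, 3, 1, 14, 6, 0, 10, 5, 8, 2, 12, 11, 7, 9, 17, 16]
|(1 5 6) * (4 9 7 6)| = |(1 5 4 9 7 6)| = 6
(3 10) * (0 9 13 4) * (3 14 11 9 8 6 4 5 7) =(0 8 6 4)(3 10 14 11 9 13 5 7) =[8, 1, 2, 10, 0, 7, 4, 3, 6, 13, 14, 9, 12, 5, 11]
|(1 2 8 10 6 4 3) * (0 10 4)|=15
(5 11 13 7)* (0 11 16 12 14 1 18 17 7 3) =(0 11 13 3)(1 18 17 7 5 16 12 14) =[11, 18, 2, 0, 4, 16, 6, 5, 8, 9, 10, 13, 14, 3, 1, 15, 12, 7, 17]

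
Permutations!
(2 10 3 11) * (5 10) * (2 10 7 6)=(2 5 7 6)(3 11 10)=[0, 1, 5, 11, 4, 7, 2, 6, 8, 9, 3, 10]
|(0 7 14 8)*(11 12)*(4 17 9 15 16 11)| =|(0 7 14 8)(4 17 9 15 16 11 12)| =28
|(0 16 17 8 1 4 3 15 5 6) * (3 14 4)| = 18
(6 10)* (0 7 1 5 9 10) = (0 7 1 5 9 10 6) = [7, 5, 2, 3, 4, 9, 0, 1, 8, 10, 6]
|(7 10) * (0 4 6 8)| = 4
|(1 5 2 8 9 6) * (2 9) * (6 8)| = 6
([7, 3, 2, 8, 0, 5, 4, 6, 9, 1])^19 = [4, 9, 2, 1, 6, 5, 7, 0, 3, 8]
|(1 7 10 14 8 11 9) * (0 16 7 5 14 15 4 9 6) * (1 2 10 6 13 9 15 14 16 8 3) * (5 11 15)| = 8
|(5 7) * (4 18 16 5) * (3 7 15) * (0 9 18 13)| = |(0 9 18 16 5 15 3 7 4 13)| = 10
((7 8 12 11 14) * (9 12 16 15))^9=(7 8 16 15 9 12 11 14)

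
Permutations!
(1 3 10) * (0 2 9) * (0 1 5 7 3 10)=(0 2 9 1 10 5 7 3)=[2, 10, 9, 0, 4, 7, 6, 3, 8, 1, 5]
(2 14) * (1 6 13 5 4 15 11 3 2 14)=(1 6 13 5 4 15 11 3 2)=[0, 6, 1, 2, 15, 4, 13, 7, 8, 9, 10, 3, 12, 5, 14, 11]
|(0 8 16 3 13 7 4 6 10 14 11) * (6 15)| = 12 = |(0 8 16 3 13 7 4 15 6 10 14 11)|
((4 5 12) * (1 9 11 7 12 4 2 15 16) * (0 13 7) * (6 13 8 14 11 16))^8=(1 16 9)(2 6 7)(12 15 13)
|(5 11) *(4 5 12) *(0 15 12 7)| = |(0 15 12 4 5 11 7)| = 7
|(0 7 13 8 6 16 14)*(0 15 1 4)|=10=|(0 7 13 8 6 16 14 15 1 4)|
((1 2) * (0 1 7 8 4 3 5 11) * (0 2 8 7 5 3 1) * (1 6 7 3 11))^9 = (11)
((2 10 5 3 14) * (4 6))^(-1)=((2 10 5 3 14)(4 6))^(-1)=(2 14 3 5 10)(4 6)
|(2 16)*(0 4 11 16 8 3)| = |(0 4 11 16 2 8 3)| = 7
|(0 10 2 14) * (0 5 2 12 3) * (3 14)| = |(0 10 12 14 5 2 3)| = 7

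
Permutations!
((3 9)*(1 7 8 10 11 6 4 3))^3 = (1 10 4)(3 7 11)(6 9 8)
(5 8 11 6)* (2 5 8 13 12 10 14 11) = [0, 1, 5, 3, 4, 13, 8, 7, 2, 9, 14, 6, 10, 12, 11] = (2 5 13 12 10 14 11 6 8)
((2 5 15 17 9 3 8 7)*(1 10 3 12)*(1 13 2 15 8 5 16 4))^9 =(1 12 8 4 9 5 16 17 3 2 15 10 13 7)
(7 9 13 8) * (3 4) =[0, 1, 2, 4, 3, 5, 6, 9, 7, 13, 10, 11, 12, 8] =(3 4)(7 9 13 8)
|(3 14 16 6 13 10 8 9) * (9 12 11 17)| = |(3 14 16 6 13 10 8 12 11 17 9)| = 11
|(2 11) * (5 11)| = 3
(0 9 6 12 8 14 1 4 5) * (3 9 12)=(0 12 8 14 1 4 5)(3 9 6)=[12, 4, 2, 9, 5, 0, 3, 7, 14, 6, 10, 11, 8, 13, 1]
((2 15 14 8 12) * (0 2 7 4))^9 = ((0 2 15 14 8 12 7 4))^9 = (0 2 15 14 8 12 7 4)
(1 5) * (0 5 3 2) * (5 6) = (0 6 5 1 3 2) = [6, 3, 0, 2, 4, 1, 5]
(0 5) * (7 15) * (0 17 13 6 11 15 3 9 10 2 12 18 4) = [5, 1, 12, 9, 0, 17, 11, 3, 8, 10, 2, 15, 18, 6, 14, 7, 16, 13, 4] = (0 5 17 13 6 11 15 7 3 9 10 2 12 18 4)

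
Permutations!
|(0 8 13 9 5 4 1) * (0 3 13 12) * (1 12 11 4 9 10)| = 20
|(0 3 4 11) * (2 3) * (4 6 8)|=7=|(0 2 3 6 8 4 11)|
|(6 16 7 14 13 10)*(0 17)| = 6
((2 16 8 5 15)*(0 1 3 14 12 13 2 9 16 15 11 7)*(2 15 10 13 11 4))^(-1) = ((0 1 3 14 12 11 7)(2 10 13 15 9 16 8 5 4))^(-1) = (0 7 11 12 14 3 1)(2 4 5 8 16 9 15 13 10)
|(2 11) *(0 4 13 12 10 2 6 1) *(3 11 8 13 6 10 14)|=|(0 4 6 1)(2 8 13 12 14 3 11 10)|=8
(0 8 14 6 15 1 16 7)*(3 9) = (0 8 14 6 15 1 16 7)(3 9) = [8, 16, 2, 9, 4, 5, 15, 0, 14, 3, 10, 11, 12, 13, 6, 1, 7]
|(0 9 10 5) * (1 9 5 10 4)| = 6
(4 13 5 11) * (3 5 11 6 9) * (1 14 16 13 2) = (1 14 16 13 11 4 2)(3 5 6 9) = [0, 14, 1, 5, 2, 6, 9, 7, 8, 3, 10, 4, 12, 11, 16, 15, 13]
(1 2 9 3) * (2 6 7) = [0, 6, 9, 1, 4, 5, 7, 2, 8, 3] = (1 6 7 2 9 3)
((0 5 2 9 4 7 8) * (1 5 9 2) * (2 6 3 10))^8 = ((0 9 4 7 8)(1 5)(2 6 3 10))^8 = (10)(0 7 9 8 4)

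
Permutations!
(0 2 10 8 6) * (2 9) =[9, 1, 10, 3, 4, 5, 0, 7, 6, 2, 8] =(0 9 2 10 8 6)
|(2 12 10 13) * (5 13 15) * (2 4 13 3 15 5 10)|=|(2 12)(3 15 10 5)(4 13)|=4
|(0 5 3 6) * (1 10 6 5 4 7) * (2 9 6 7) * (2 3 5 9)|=15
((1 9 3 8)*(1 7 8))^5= ((1 9 3)(7 8))^5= (1 3 9)(7 8)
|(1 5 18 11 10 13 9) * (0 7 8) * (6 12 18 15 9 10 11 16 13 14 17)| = 24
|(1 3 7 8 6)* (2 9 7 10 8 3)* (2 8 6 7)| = 6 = |(1 8 7 3 10 6)(2 9)|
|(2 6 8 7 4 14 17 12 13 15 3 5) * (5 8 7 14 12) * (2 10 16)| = |(2 6 7 4 12 13 15 3 8 14 17 5 10 16)| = 14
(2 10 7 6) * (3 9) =(2 10 7 6)(3 9) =[0, 1, 10, 9, 4, 5, 2, 6, 8, 3, 7]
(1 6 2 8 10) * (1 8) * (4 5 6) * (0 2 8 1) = (0 2)(1 4 5 6 8 10) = [2, 4, 0, 3, 5, 6, 8, 7, 10, 9, 1]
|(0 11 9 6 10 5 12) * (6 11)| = |(0 6 10 5 12)(9 11)| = 10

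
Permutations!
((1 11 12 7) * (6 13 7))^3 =((1 11 12 6 13 7))^3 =(1 6)(7 12)(11 13)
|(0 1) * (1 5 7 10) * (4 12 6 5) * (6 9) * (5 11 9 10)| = 30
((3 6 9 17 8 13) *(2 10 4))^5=(2 4 10)(3 13 8 17 9 6)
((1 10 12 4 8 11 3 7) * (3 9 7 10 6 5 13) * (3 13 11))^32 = (13)(1 5 9)(3 12 8 10 4)(6 11 7)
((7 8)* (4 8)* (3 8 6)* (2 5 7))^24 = ((2 5 7 4 6 3 8))^24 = (2 4 8 7 3 5 6)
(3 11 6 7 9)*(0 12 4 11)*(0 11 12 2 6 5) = [2, 1, 6, 11, 12, 0, 7, 9, 8, 3, 10, 5, 4] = (0 2 6 7 9 3 11 5)(4 12)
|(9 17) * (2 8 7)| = 6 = |(2 8 7)(9 17)|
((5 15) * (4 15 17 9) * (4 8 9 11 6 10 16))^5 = ((4 15 5 17 11 6 10 16)(8 9))^5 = (4 6 5 16 11 15 10 17)(8 9)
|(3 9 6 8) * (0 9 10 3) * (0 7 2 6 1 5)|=4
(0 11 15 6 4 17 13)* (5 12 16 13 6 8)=(0 11 15 8 5 12 16 13)(4 17 6)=[11, 1, 2, 3, 17, 12, 4, 7, 5, 9, 10, 15, 16, 0, 14, 8, 13, 6]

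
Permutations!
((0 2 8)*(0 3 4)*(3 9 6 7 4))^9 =((0 2 8 9 6 7 4))^9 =(0 8 6 4 2 9 7)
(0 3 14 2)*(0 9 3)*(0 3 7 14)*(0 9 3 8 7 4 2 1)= [8, 0, 3, 9, 2, 5, 6, 14, 7, 4, 10, 11, 12, 13, 1]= (0 8 7 14 1)(2 3 9 4)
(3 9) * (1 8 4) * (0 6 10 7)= (0 6 10 7)(1 8 4)(3 9)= [6, 8, 2, 9, 1, 5, 10, 0, 4, 3, 7]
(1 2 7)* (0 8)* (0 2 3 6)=(0 8 2 7 1 3 6)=[8, 3, 7, 6, 4, 5, 0, 1, 2]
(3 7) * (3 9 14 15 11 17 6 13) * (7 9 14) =(3 9 7 14 15 11 17 6 13) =[0, 1, 2, 9, 4, 5, 13, 14, 8, 7, 10, 17, 12, 3, 15, 11, 16, 6]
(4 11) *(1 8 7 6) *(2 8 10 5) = [0, 10, 8, 3, 11, 2, 1, 6, 7, 9, 5, 4] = (1 10 5 2 8 7 6)(4 11)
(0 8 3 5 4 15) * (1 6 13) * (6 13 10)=(0 8 3 5 4 15)(1 13)(6 10)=[8, 13, 2, 5, 15, 4, 10, 7, 3, 9, 6, 11, 12, 1, 14, 0]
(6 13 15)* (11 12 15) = [0, 1, 2, 3, 4, 5, 13, 7, 8, 9, 10, 12, 15, 11, 14, 6] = (6 13 11 12 15)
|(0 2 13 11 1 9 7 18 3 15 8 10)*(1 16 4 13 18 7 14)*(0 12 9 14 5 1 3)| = 36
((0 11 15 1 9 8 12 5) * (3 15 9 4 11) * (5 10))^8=((0 3 15 1 4 11 9 8 12 10 5))^8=(0 12 11 15 5 8 4 3 10 9 1)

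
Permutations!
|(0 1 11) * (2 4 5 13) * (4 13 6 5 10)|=|(0 1 11)(2 13)(4 10)(5 6)|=6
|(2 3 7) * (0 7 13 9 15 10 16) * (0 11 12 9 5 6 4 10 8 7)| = |(2 3 13 5 6 4 10 16 11 12 9 15 8 7)| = 14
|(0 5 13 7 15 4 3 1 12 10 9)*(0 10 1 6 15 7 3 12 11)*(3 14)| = |(0 5 13 14 3 6 15 4 12 1 11)(9 10)| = 22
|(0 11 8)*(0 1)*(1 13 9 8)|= |(0 11 1)(8 13 9)|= 3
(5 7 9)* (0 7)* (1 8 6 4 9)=[7, 8, 2, 3, 9, 0, 4, 1, 6, 5]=(0 7 1 8 6 4 9 5)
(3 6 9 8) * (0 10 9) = (0 10 9 8 3 6) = [10, 1, 2, 6, 4, 5, 0, 7, 3, 8, 9]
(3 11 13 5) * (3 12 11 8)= (3 8)(5 12 11 13)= [0, 1, 2, 8, 4, 12, 6, 7, 3, 9, 10, 13, 11, 5]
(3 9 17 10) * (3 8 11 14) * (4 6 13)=(3 9 17 10 8 11 14)(4 6 13)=[0, 1, 2, 9, 6, 5, 13, 7, 11, 17, 8, 14, 12, 4, 3, 15, 16, 10]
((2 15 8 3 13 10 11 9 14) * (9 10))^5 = ((2 15 8 3 13 9 14)(10 11))^5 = (2 9 3 15 14 13 8)(10 11)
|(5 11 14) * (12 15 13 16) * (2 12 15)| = |(2 12)(5 11 14)(13 16 15)| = 6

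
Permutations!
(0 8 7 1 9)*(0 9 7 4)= (9)(0 8 4)(1 7)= [8, 7, 2, 3, 0, 5, 6, 1, 4, 9]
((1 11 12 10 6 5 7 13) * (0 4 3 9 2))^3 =((0 4 3 9 2)(1 11 12 10 6 5 7 13))^3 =(0 9 4 2 3)(1 10 7 11 6 13 12 5)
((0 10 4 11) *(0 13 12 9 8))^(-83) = (0 12 4 8 13 10 9 11)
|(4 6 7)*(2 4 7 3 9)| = |(2 4 6 3 9)| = 5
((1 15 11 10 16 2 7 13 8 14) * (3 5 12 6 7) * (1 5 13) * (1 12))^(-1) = (1 5 14 8 13 3 2 16 10 11 15)(6 12 7)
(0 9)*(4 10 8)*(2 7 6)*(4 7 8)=(0 9)(2 8 7 6)(4 10)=[9, 1, 8, 3, 10, 5, 2, 6, 7, 0, 4]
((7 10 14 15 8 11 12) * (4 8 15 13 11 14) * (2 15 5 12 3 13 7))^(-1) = ((2 15 5 12)(3 13 11)(4 8 14 7 10))^(-1) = (2 12 5 15)(3 11 13)(4 10 7 14 8)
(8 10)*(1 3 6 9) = (1 3 6 9)(8 10) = [0, 3, 2, 6, 4, 5, 9, 7, 10, 1, 8]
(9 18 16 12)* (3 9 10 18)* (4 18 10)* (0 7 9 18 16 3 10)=(0 7 9 10)(3 18)(4 16 12)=[7, 1, 2, 18, 16, 5, 6, 9, 8, 10, 0, 11, 4, 13, 14, 15, 12, 17, 3]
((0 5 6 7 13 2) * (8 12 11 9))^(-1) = (0 2 13 7 6 5)(8 9 11 12)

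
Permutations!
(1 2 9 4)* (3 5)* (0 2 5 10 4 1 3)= [2, 5, 9, 10, 3, 0, 6, 7, 8, 1, 4]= (0 2 9 1 5)(3 10 4)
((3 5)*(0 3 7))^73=(0 3 5 7)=((0 3 5 7))^73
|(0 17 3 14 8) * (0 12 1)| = 7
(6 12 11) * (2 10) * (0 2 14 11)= (0 2 10 14 11 6 12)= [2, 1, 10, 3, 4, 5, 12, 7, 8, 9, 14, 6, 0, 13, 11]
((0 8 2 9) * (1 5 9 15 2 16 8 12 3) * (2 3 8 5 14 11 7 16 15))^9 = (0 16 14 15)(1 8 9 7)(3 12 5 11)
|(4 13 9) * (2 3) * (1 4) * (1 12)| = |(1 4 13 9 12)(2 3)| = 10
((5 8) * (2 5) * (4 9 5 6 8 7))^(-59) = (2 6 8)(4 9 5 7)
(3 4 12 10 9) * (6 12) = (3 4 6 12 10 9) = [0, 1, 2, 4, 6, 5, 12, 7, 8, 3, 9, 11, 10]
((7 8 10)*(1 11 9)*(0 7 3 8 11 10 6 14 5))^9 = (0 14 8 10 9 7 5 6 3 1 11)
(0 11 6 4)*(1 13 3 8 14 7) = (0 11 6 4)(1 13 3 8 14 7) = [11, 13, 2, 8, 0, 5, 4, 1, 14, 9, 10, 6, 12, 3, 7]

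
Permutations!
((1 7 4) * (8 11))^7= ((1 7 4)(8 11))^7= (1 7 4)(8 11)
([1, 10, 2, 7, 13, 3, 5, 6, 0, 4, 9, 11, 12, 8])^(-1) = [8, 0, 2, 5, 9, 6, 7, 3, 13, 10, 1, 11, 12, 4]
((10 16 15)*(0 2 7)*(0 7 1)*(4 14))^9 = ((0 2 1)(4 14)(10 16 15))^9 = (16)(4 14)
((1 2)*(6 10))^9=(1 2)(6 10)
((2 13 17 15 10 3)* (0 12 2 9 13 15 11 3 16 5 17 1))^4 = (0 10 11 1 15 17 13 2 5 9 12 16 3)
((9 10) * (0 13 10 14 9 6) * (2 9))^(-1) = (0 6 10 13)(2 14 9) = ((0 13 10 6)(2 9 14))^(-1)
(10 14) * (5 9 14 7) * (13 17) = (5 9 14 10 7)(13 17) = [0, 1, 2, 3, 4, 9, 6, 5, 8, 14, 7, 11, 12, 17, 10, 15, 16, 13]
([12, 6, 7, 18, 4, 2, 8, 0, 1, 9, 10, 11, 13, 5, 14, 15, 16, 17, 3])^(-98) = [2, 6, 13, 3, 4, 12, 8, 5, 1, 9, 10, 11, 7, 0, 14, 15, 16, 17, 18]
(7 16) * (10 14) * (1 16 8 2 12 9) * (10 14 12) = (1 16 7 8 2 10 12 9) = [0, 16, 10, 3, 4, 5, 6, 8, 2, 1, 12, 11, 9, 13, 14, 15, 7]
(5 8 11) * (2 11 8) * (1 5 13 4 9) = (1 5 2 11 13 4 9) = [0, 5, 11, 3, 9, 2, 6, 7, 8, 1, 10, 13, 12, 4]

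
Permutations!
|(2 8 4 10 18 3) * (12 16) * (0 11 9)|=6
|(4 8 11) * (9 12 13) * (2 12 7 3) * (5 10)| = 6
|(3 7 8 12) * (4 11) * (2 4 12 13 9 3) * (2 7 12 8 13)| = 20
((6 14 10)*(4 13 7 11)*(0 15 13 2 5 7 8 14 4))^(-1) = ((0 15 13 8 14 10 6 4 2 5 7 11))^(-1) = (0 11 7 5 2 4 6 10 14 8 13 15)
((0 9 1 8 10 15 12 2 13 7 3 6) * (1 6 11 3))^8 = ((0 9 6)(1 8 10 15 12 2 13 7)(3 11))^8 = (15)(0 6 9)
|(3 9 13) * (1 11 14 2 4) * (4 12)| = 6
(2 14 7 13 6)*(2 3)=(2 14 7 13 6 3)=[0, 1, 14, 2, 4, 5, 3, 13, 8, 9, 10, 11, 12, 6, 7]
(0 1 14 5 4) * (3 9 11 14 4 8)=(0 1 4)(3 9 11 14 5 8)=[1, 4, 2, 9, 0, 8, 6, 7, 3, 11, 10, 14, 12, 13, 5]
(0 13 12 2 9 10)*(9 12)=[13, 1, 12, 3, 4, 5, 6, 7, 8, 10, 0, 11, 2, 9]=(0 13 9 10)(2 12)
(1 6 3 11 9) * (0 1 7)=(0 1 6 3 11 9 7)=[1, 6, 2, 11, 4, 5, 3, 0, 8, 7, 10, 9]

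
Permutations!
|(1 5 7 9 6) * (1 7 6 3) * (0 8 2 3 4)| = 10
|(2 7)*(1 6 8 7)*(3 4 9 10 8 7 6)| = 9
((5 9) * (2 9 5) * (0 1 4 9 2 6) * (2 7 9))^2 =((0 1 4 2 7 9 6))^2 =(0 4 7 6 1 2 9)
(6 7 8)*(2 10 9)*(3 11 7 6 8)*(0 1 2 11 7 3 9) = (0 1 2 10)(3 7 9 11) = [1, 2, 10, 7, 4, 5, 6, 9, 8, 11, 0, 3]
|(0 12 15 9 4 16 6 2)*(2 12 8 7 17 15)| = 11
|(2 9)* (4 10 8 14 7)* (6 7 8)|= |(2 9)(4 10 6 7)(8 14)|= 4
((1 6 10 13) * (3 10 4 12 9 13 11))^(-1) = (1 13 9 12 4 6)(3 11 10)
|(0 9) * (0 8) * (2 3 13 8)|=6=|(0 9 2 3 13 8)|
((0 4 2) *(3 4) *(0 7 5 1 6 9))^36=(9)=((0 3 4 2 7 5 1 6 9))^36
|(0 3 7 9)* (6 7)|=5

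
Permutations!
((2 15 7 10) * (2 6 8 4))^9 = (2 7 6 4 15 10 8)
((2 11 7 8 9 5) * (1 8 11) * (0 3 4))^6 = ((0 3 4)(1 8 9 5 2)(7 11))^6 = (11)(1 8 9 5 2)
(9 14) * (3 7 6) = (3 7 6)(9 14) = [0, 1, 2, 7, 4, 5, 3, 6, 8, 14, 10, 11, 12, 13, 9]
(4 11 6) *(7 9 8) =(4 11 6)(7 9 8) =[0, 1, 2, 3, 11, 5, 4, 9, 7, 8, 10, 6]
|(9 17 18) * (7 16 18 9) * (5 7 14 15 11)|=|(5 7 16 18 14 15 11)(9 17)|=14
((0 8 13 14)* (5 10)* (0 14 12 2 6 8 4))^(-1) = ((14)(0 4)(2 6 8 13 12)(5 10))^(-1) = (14)(0 4)(2 12 13 8 6)(5 10)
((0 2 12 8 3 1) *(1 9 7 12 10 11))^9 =(0 1 11 10 2)(3 8 12 7 9)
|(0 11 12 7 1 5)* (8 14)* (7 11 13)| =10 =|(0 13 7 1 5)(8 14)(11 12)|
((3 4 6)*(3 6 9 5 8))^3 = (3 5 4 8 9)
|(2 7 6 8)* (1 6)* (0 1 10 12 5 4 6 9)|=24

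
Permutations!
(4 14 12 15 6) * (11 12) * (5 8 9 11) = (4 14 5 8 9 11 12 15 6) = [0, 1, 2, 3, 14, 8, 4, 7, 9, 11, 10, 12, 15, 13, 5, 6]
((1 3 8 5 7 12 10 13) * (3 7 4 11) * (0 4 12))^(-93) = ((0 4 11 3 8 5 12 10 13 1 7))^(-93) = (0 12 4 10 11 13 3 1 8 7 5)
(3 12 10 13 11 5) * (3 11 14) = (3 12 10 13 14)(5 11) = [0, 1, 2, 12, 4, 11, 6, 7, 8, 9, 13, 5, 10, 14, 3]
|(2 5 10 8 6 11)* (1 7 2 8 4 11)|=9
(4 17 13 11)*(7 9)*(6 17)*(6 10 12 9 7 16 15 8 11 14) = (4 10 12 9 16 15 8 11)(6 17 13 14) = [0, 1, 2, 3, 10, 5, 17, 7, 11, 16, 12, 4, 9, 14, 6, 8, 15, 13]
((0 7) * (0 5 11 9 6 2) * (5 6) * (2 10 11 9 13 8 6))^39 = ((0 7 2)(5 9)(6 10 11 13 8))^39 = (5 9)(6 8 13 11 10)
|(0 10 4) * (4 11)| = 4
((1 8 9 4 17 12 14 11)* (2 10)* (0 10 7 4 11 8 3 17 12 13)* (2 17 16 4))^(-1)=(0 13 17 10)(1 11 9 8 14 12 4 16 3)(2 7)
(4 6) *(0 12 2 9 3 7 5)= (0 12 2 9 3 7 5)(4 6)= [12, 1, 9, 7, 6, 0, 4, 5, 8, 3, 10, 11, 2]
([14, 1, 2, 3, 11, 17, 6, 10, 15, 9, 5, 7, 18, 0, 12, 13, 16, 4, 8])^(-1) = (0 13 15 8 18 12 14)(4 17 5 10 7 11)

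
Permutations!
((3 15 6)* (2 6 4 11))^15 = (2 15)(3 11)(4 6)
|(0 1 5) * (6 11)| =6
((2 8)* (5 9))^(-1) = (2 8)(5 9)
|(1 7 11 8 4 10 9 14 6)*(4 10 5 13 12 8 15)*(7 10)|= 40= |(1 10 9 14 6)(4 5 13 12 8 7 11 15)|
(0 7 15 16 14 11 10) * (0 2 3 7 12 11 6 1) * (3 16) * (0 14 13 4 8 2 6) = (0 12 11 10 6 1 14)(2 16 13 4 8)(3 7 15) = [12, 14, 16, 7, 8, 5, 1, 15, 2, 9, 6, 10, 11, 4, 0, 3, 13]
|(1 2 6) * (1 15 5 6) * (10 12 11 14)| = |(1 2)(5 6 15)(10 12 11 14)| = 12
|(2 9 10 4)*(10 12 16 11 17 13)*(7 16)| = |(2 9 12 7 16 11 17 13 10 4)| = 10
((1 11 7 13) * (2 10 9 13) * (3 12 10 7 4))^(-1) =((1 11 4 3 12 10 9 13)(2 7))^(-1) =(1 13 9 10 12 3 4 11)(2 7)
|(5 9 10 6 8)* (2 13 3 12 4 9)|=10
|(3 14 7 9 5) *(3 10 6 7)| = 10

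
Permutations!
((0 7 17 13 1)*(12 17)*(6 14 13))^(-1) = ((0 7 12 17 6 14 13 1))^(-1) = (0 1 13 14 6 17 12 7)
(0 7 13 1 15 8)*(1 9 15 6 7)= (0 1 6 7 13 9 15 8)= [1, 6, 2, 3, 4, 5, 7, 13, 0, 15, 10, 11, 12, 9, 14, 8]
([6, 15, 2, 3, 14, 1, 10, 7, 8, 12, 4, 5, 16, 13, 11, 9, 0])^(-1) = (0 16 12 9 15 1 5 11 14 4 10 6)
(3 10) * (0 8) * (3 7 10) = (0 8)(7 10) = [8, 1, 2, 3, 4, 5, 6, 10, 0, 9, 7]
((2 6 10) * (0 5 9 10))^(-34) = (0 9 2)(5 10 6)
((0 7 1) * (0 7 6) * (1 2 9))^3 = ((0 6)(1 7 2 9))^3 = (0 6)(1 9 2 7)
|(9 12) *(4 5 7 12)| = |(4 5 7 12 9)| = 5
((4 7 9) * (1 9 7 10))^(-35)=(1 9 4 10)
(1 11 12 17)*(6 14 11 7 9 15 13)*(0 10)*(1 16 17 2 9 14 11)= (0 10)(1 7 14)(2 9 15 13 6 11 12)(16 17)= [10, 7, 9, 3, 4, 5, 11, 14, 8, 15, 0, 12, 2, 6, 1, 13, 17, 16]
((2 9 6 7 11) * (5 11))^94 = ((2 9 6 7 5 11))^94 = (2 5 6)(7 9 11)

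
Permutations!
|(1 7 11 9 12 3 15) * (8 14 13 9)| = 10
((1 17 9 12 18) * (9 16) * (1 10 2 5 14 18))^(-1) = ((1 17 16 9 12)(2 5 14 18 10))^(-1) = (1 12 9 16 17)(2 10 18 14 5)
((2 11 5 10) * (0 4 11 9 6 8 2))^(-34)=(0 4 11 5 10)(2 6)(8 9)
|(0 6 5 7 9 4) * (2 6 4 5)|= 6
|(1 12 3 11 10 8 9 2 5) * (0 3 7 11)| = |(0 3)(1 12 7 11 10 8 9 2 5)| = 18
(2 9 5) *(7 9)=(2 7 9 5)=[0, 1, 7, 3, 4, 2, 6, 9, 8, 5]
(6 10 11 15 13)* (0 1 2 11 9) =[1, 2, 11, 3, 4, 5, 10, 7, 8, 0, 9, 15, 12, 6, 14, 13] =(0 1 2 11 15 13 6 10 9)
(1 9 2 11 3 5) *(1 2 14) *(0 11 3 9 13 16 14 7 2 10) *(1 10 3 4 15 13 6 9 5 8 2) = (0 11 5 3 8 2 4 15 13 16 14 10)(1 6 9 7) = [11, 6, 4, 8, 15, 3, 9, 1, 2, 7, 0, 5, 12, 16, 10, 13, 14]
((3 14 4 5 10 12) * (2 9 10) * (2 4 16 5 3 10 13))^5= (16)(2 13 9)(10 12)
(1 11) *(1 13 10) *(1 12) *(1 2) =(1 11 13 10 12 2) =[0, 11, 1, 3, 4, 5, 6, 7, 8, 9, 12, 13, 2, 10]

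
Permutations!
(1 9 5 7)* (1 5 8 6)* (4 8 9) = (9)(1 4 8 6)(5 7) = [0, 4, 2, 3, 8, 7, 1, 5, 6, 9]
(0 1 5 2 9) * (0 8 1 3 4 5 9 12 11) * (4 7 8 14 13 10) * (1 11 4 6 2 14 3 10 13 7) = [10, 9, 12, 1, 5, 14, 2, 8, 11, 3, 6, 0, 4, 13, 7] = (0 10 6 2 12 4 5 14 7 8 11)(1 9 3)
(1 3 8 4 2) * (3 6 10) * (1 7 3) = (1 6 10)(2 7 3 8 4) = [0, 6, 7, 8, 2, 5, 10, 3, 4, 9, 1]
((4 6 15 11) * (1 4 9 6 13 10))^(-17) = (1 10 13 4)(6 9 11 15) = ((1 4 13 10)(6 15 11 9))^(-17)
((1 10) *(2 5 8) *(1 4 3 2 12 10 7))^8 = ((1 7)(2 5 8 12 10 4 3))^8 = (2 5 8 12 10 4 3)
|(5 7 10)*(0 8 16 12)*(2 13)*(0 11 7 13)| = 10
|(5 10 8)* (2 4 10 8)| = 6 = |(2 4 10)(5 8)|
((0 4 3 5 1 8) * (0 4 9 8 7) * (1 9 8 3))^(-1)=((0 8 4 1 7)(3 5 9))^(-1)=(0 7 1 4 8)(3 9 5)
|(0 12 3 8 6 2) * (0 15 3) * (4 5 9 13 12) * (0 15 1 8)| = 8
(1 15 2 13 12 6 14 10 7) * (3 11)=(1 15 2 13 12 6 14 10 7)(3 11)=[0, 15, 13, 11, 4, 5, 14, 1, 8, 9, 7, 3, 6, 12, 10, 2]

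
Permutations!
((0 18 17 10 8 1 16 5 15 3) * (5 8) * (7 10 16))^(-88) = ((0 18 17 16 8 1 7 10 5 15 3))^(-88) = (18)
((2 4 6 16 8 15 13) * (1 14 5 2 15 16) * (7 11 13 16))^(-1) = ((1 14 5 2 4 6)(7 11 13 15 16 8))^(-1) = (1 6 4 2 5 14)(7 8 16 15 13 11)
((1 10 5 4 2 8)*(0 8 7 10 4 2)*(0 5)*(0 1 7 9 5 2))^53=(0 5 9 2 4 1 10 7 8)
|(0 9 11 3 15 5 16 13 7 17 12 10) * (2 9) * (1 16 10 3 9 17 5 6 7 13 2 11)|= 14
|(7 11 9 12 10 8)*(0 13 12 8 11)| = |(0 13 12 10 11 9 8 7)| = 8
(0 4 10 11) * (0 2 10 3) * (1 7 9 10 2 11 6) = (11)(0 4 3)(1 7 9 10 6) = [4, 7, 2, 0, 3, 5, 1, 9, 8, 10, 6, 11]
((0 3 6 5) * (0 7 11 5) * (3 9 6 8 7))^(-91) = ((0 9 6)(3 8 7 11 5))^(-91) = (0 6 9)(3 5 11 7 8)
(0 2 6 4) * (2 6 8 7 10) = (0 6 4)(2 8 7 10) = [6, 1, 8, 3, 0, 5, 4, 10, 7, 9, 2]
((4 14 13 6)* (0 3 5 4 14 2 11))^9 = (14)(0 4)(2 3)(5 11)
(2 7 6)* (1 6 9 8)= (1 6 2 7 9 8)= [0, 6, 7, 3, 4, 5, 2, 9, 1, 8]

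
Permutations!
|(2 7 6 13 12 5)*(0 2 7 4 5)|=8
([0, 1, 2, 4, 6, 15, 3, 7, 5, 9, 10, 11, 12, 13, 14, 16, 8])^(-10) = [0, 1, 2, 6, 3, 16, 4, 7, 15, 9, 10, 11, 12, 13, 14, 8, 5]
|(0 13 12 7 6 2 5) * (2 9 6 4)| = 14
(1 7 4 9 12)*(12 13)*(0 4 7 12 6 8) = (0 4 9 13 6 8)(1 12) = [4, 12, 2, 3, 9, 5, 8, 7, 0, 13, 10, 11, 1, 6]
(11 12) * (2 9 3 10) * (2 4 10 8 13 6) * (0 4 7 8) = [4, 1, 9, 0, 10, 5, 2, 8, 13, 3, 7, 12, 11, 6] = (0 4 10 7 8 13 6 2 9 3)(11 12)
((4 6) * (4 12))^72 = (12)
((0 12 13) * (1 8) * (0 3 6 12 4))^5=(0 4)(1 8)(3 6 12 13)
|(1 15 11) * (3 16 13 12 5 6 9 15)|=10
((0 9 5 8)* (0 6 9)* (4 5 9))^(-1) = ((9)(4 5 8 6))^(-1) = (9)(4 6 8 5)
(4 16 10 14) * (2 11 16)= (2 11 16 10 14 4)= [0, 1, 11, 3, 2, 5, 6, 7, 8, 9, 14, 16, 12, 13, 4, 15, 10]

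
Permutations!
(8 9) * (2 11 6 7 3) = (2 11 6 7 3)(8 9) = [0, 1, 11, 2, 4, 5, 7, 3, 9, 8, 10, 6]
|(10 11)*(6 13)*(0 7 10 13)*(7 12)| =|(0 12 7 10 11 13 6)| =7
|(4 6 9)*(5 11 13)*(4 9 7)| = 3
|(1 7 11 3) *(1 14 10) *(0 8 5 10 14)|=|(14)(0 8 5 10 1 7 11 3)|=8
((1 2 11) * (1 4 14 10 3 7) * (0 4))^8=(0 11 2 1 7 3 10 14 4)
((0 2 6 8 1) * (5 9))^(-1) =((0 2 6 8 1)(5 9))^(-1) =(0 1 8 6 2)(5 9)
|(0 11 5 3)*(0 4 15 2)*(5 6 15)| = |(0 11 6 15 2)(3 4 5)| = 15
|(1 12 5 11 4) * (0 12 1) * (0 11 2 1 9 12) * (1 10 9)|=|(2 10 9 12 5)(4 11)|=10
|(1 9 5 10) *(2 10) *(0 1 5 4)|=12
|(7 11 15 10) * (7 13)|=5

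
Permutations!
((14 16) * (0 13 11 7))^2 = ((0 13 11 7)(14 16))^2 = (16)(0 11)(7 13)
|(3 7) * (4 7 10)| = 4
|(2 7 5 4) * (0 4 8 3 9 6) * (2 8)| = 6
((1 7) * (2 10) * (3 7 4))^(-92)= ((1 4 3 7)(2 10))^(-92)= (10)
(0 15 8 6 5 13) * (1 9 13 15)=(0 1 9 13)(5 15 8 6)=[1, 9, 2, 3, 4, 15, 5, 7, 6, 13, 10, 11, 12, 0, 14, 8]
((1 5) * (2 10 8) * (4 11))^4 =(11)(2 10 8)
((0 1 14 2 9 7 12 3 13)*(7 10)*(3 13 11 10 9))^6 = (0 10 14 12 3)(1 7 2 13 11) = ((0 1 14 2 3 11 10 7 12 13))^6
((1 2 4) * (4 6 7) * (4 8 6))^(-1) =(1 4 2)(6 8 7)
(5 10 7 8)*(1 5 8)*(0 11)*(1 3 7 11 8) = (0 8 1 5 10 11)(3 7) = [8, 5, 2, 7, 4, 10, 6, 3, 1, 9, 11, 0]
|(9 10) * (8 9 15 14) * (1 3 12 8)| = 8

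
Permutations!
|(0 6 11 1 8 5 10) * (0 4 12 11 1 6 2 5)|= |(0 2 5 10 4 12 11 6 1 8)|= 10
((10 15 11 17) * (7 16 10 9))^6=(7 9 17 11 15 10 16)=((7 16 10 15 11 17 9))^6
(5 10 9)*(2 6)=[0, 1, 6, 3, 4, 10, 2, 7, 8, 5, 9]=(2 6)(5 10 9)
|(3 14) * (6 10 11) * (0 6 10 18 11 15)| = |(0 6 18 11 10 15)(3 14)| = 6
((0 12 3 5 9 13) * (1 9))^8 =((0 12 3 5 1 9 13))^8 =(0 12 3 5 1 9 13)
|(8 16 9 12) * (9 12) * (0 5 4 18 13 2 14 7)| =24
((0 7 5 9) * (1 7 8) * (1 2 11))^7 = ((0 8 2 11 1 7 5 9))^7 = (0 9 5 7 1 11 2 8)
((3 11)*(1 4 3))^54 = (1 3)(4 11)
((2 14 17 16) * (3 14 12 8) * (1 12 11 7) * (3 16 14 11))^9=((1 12 8 16 2 3 11 7)(14 17))^9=(1 12 8 16 2 3 11 7)(14 17)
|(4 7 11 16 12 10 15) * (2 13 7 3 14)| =11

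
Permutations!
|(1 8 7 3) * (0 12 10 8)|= 7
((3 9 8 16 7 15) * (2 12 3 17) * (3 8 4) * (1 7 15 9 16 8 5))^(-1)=((1 7 9 4 3 16 15 17 2 12 5))^(-1)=(1 5 12 2 17 15 16 3 4 9 7)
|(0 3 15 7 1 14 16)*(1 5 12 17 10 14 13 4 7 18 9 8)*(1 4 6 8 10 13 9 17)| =17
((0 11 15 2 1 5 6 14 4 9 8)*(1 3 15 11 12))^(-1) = (0 8 9 4 14 6 5 1 12)(2 15 3)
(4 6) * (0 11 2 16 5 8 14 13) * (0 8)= [11, 1, 16, 3, 6, 0, 4, 7, 14, 9, 10, 2, 12, 8, 13, 15, 5]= (0 11 2 16 5)(4 6)(8 14 13)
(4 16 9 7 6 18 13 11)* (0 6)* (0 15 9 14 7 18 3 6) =[0, 1, 2, 6, 16, 5, 3, 15, 8, 18, 10, 4, 12, 11, 7, 9, 14, 17, 13] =(3 6)(4 16 14 7 15 9 18 13 11)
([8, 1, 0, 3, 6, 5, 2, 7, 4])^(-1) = (0 2 6 4 8)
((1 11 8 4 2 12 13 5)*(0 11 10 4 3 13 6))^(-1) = (0 6 12 2 4 10 1 5 13 3 8 11)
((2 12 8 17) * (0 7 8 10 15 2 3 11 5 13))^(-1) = ((0 7 8 17 3 11 5 13)(2 12 10 15))^(-1) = (0 13 5 11 3 17 8 7)(2 15 10 12)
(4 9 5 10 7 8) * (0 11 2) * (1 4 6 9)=(0 11 2)(1 4)(5 10 7 8 6 9)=[11, 4, 0, 3, 1, 10, 9, 8, 6, 5, 7, 2]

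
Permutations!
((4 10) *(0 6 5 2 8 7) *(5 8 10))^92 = ((0 6 8 7)(2 10 4 5))^92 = (10)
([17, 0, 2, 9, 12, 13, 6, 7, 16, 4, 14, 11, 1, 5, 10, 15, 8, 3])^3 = (0 9 1 3 12 17 4)(5 13)(8 16)(10 14)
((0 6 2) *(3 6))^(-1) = (0 2 6 3)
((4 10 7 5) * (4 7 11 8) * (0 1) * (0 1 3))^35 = (0 3)(4 8 11 10)(5 7)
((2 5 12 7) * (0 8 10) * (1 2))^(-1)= (0 10 8)(1 7 12 5 2)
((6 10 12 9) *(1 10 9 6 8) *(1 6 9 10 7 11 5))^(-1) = (1 5 11 7)(6 8 9 12 10)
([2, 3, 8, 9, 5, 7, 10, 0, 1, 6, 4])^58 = (0 1 6 5 2 3 10 7 8 9 4)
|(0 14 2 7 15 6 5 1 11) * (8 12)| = |(0 14 2 7 15 6 5 1 11)(8 12)| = 18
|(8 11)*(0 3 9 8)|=5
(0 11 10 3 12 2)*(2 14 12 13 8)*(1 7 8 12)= (0 11 10 3 13 12 14 1 7 8 2)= [11, 7, 0, 13, 4, 5, 6, 8, 2, 9, 3, 10, 14, 12, 1]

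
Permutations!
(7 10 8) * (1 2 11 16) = (1 2 11 16)(7 10 8) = [0, 2, 11, 3, 4, 5, 6, 10, 7, 9, 8, 16, 12, 13, 14, 15, 1]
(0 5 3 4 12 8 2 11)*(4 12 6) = (0 5 3 12 8 2 11)(4 6) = [5, 1, 11, 12, 6, 3, 4, 7, 2, 9, 10, 0, 8]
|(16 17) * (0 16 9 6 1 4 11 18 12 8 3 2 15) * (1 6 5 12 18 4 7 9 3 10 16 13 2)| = 20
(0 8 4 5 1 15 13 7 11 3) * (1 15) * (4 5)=(0 8 5 15 13 7 11 3)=[8, 1, 2, 0, 4, 15, 6, 11, 5, 9, 10, 3, 12, 7, 14, 13]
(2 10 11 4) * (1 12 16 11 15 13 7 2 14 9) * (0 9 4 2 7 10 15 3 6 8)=(0 9 1 12 16 11 2 15 13 10 3 6 8)(4 14)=[9, 12, 15, 6, 14, 5, 8, 7, 0, 1, 3, 2, 16, 10, 4, 13, 11]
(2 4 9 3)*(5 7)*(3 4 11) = [0, 1, 11, 2, 9, 7, 6, 5, 8, 4, 10, 3] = (2 11 3)(4 9)(5 7)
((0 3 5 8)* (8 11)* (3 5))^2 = ((0 5 11 8))^2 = (0 11)(5 8)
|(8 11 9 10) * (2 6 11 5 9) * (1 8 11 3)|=9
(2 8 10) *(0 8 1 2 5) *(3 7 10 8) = [3, 2, 1, 7, 4, 0, 6, 10, 8, 9, 5] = (0 3 7 10 5)(1 2)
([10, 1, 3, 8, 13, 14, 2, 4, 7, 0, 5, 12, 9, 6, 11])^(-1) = [9, 1, 6, 2, 7, 10, 13, 8, 3, 12, 0, 14, 11, 4, 5]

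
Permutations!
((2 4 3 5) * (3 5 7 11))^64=(2 4 5)(3 7 11)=((2 4 5)(3 7 11))^64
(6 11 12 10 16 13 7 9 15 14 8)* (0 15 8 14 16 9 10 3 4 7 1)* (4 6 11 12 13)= (0 15 16 4 7 10 9 8 11 13 1)(3 6 12)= [15, 0, 2, 6, 7, 5, 12, 10, 11, 8, 9, 13, 3, 1, 14, 16, 4]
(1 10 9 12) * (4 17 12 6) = (1 10 9 6 4 17 12) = [0, 10, 2, 3, 17, 5, 4, 7, 8, 6, 9, 11, 1, 13, 14, 15, 16, 12]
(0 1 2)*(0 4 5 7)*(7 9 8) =[1, 2, 4, 3, 5, 9, 6, 0, 7, 8] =(0 1 2 4 5 9 8 7)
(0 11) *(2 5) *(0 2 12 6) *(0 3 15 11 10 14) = [10, 1, 5, 15, 4, 12, 3, 7, 8, 9, 14, 2, 6, 13, 0, 11] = (0 10 14)(2 5 12 6 3 15 11)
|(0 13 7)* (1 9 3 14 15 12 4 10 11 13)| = |(0 1 9 3 14 15 12 4 10 11 13 7)| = 12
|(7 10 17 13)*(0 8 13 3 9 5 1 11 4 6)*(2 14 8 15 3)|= |(0 15 3 9 5 1 11 4 6)(2 14 8 13 7 10 17)|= 63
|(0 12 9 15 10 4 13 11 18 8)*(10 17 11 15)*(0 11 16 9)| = 42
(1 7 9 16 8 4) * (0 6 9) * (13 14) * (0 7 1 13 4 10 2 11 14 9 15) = (0 6 15)(2 11 14 4 13 9 16 8 10) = [6, 1, 11, 3, 13, 5, 15, 7, 10, 16, 2, 14, 12, 9, 4, 0, 8]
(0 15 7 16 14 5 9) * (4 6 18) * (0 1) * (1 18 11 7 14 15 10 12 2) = [10, 0, 1, 3, 6, 9, 11, 16, 8, 18, 12, 7, 2, 13, 5, 14, 15, 17, 4] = (0 10 12 2 1)(4 6 11 7 16 15 14 5 9 18)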